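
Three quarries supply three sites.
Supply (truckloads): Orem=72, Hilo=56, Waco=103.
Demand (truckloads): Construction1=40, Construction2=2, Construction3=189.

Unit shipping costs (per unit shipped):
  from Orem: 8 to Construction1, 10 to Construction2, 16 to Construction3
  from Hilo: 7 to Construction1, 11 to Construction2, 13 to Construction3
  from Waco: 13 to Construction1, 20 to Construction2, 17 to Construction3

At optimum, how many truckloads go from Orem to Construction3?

Optimal shipments:
  Orem->Construction1: 40 × 8 = 320
  Orem->Construction2: 2 × 10 = 20
  Orem->Construction3: 30 × 16 = 480
  Hilo->Construction3: 56 × 13 = 728
  Waco->Construction3: 103 × 17 = 1751
Total cost = 3299.
So Orem→Construction3 carries 30 truckloads.

30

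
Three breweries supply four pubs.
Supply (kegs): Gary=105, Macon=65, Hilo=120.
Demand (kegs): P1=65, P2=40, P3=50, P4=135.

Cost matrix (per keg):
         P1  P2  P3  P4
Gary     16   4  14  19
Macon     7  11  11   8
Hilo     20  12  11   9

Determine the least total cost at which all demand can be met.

A cheapest plan:
  Gary to P1: 15 × 16 = 240
  Gary to P2: 40 × 4 = 160
  Gary to P3: 50 × 14 = 700
  Macon to P1: 50 × 7 = 350
  Macon to P4: 15 × 8 = 120
  Hilo to P4: 120 × 9 = 1080
Total = 240 + 160 + 700 + 350 + 120 + 1080 = 2650.
(Supply check: Gary ships 105; Macon ships 65; Hilo ships 120.)

2650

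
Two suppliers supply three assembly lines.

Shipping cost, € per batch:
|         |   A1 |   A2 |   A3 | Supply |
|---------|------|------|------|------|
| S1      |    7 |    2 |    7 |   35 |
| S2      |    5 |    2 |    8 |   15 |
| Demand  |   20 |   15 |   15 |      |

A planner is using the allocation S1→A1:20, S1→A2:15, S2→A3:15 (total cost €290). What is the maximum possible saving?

Current plan cost = 20·7 + 15·2 + 15·8 = €290.
Optimal plan:
  S1–A1: 5 × €7 = €35
  S1–A2: 15 × €2 = €30
  S1–A3: 15 × €7 = €105
  S2–A1: 15 × €5 = €75
Optimal cost = €245.
Saving = 290 − 245 = €45.

45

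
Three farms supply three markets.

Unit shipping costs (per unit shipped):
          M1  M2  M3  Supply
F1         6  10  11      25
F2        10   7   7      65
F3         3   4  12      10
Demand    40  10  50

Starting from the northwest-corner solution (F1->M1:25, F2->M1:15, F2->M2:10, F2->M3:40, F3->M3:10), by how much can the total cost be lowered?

Current plan cost = 25·6 + 15·10 + 10·7 + 40·7 + 10·12 = 770.
Optimal plan:
  F1 to M1: 25 × 6 = 150
  F2 to M1: 5 × 10 = 50
  F2 to M2: 10 × 7 = 70
  F2 to M3: 50 × 7 = 350
  F3 to M1: 10 × 3 = 30
Optimal cost = 650.
Saving = 770 − 650 = 120.

120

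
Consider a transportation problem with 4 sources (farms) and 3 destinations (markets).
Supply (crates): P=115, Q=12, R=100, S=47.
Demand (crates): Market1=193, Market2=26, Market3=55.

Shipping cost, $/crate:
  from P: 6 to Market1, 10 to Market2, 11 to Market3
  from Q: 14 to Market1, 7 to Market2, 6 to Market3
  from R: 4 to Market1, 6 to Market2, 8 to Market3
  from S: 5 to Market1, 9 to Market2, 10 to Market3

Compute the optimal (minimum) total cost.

Optimal allocation:
  P→Market1: 115 × $6 = $690
  Q→Market3: 12 × $6 = $72
  R→Market1: 31 × $4 = $124
  R→Market2: 26 × $6 = $156
  R→Market3: 43 × $8 = $344
  S→Market1: 47 × $5 = $235
Total = 690 + 72 + 124 + 156 + 344 + 235 = $1621.
(Supply check: P ships 115; Q ships 12; R ships 100; S ships 47.)

1621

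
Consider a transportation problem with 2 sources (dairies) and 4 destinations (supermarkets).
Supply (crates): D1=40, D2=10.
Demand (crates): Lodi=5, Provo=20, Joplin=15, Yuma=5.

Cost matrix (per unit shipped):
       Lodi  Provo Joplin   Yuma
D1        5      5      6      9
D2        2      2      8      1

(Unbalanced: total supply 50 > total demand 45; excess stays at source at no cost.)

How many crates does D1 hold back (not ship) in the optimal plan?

Minimum-cost shipments:
  D1–Lodi: 5 × 5 = 25
  D1–Provo: 15 × 5 = 75
  D1–Joplin: 15 × 6 = 90
  D2–Provo: 5 × 2 = 10
  D2–Yuma: 5 × 1 = 5
Total cost = 205.
D1 ships 35 of its 40, leaving 5.

5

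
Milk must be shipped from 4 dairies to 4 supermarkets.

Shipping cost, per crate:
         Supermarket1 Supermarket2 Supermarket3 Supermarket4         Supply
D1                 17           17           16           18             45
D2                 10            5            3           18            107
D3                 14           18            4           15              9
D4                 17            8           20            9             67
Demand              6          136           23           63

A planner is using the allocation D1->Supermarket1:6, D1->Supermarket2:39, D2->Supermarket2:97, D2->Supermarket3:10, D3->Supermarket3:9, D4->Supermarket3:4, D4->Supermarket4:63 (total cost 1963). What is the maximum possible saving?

Current plan cost = 6·17 + 39·17 + 97·5 + 10·3 + 9·4 + 4·20 + 63·9 = 1963.
Optimal plan:
  D1->Supermarket1: 6 × 17 = 102
  D1->Supermarket2: 39 × 17 = 663
  D2->Supermarket2: 93 × 5 = 465
  D2->Supermarket3: 14 × 3 = 42
  D3->Supermarket3: 9 × 4 = 36
  D4->Supermarket2: 4 × 8 = 32
  D4->Supermarket4: 63 × 9 = 567
Optimal cost = 1907.
Saving = 1963 − 1907 = 56.

56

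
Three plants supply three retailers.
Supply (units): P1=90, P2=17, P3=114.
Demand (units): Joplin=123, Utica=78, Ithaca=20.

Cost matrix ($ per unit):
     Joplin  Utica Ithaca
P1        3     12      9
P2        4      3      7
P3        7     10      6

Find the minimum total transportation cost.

1282

A cheapest plan:
  P1→Joplin: 90 × $3 = $270
  P2→Utica: 17 × $3 = $51
  P3→Joplin: 33 × $7 = $231
  P3→Utica: 61 × $10 = $610
  P3→Ithaca: 20 × $6 = $120
Total = 270 + 51 + 231 + 610 + 120 = $1282.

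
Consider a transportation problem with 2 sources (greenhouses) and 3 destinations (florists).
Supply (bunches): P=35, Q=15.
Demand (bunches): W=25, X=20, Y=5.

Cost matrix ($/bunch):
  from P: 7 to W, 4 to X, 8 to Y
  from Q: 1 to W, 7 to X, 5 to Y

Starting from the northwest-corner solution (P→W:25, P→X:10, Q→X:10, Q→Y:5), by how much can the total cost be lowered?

Current plan cost = 25·7 + 10·4 + 10·7 + 5·5 = $310.
Optimal plan:
  P to W: 10 bunches
  P to X: 20 bunches
  P to Y: 5 bunches
  Q to W: 15 bunches
Optimal cost = $205.
Saving = 310 − 205 = $105.

105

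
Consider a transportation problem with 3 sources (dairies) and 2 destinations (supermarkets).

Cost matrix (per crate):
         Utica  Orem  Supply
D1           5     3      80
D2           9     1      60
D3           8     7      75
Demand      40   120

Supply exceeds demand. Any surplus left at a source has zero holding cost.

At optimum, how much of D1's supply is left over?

0

Minimum-cost shipments:
  D1->Utica: 20 × 5 = 100
  D1->Orem: 60 × 3 = 180
  D2->Orem: 60 × 1 = 60
  D3->Utica: 20 × 8 = 160
Total cost = 500.
D1 ships 80 of its 80, leaving 0.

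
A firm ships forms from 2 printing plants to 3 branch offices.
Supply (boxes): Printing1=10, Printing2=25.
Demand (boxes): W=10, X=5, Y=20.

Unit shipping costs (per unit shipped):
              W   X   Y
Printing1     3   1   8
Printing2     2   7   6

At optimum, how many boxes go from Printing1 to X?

The minimum-cost plan:
  Printing1→W: 5 × 3 = 15
  Printing1→X: 5 × 1 = 5
  Printing2→W: 5 × 2 = 10
  Printing2→Y: 20 × 6 = 120
Total cost = 150.
So Printing1→X carries 5 boxes.

5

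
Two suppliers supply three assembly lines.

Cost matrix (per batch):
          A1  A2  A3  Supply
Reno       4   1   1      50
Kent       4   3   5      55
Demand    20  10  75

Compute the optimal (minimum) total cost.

An optimal shipping plan:
  Reno->A3: 50 × 1 = 50
  Kent->A1: 20 × 4 = 80
  Kent->A2: 10 × 3 = 30
  Kent->A3: 25 × 5 = 125
Total = 50 + 80 + 30 + 125 = 285.

285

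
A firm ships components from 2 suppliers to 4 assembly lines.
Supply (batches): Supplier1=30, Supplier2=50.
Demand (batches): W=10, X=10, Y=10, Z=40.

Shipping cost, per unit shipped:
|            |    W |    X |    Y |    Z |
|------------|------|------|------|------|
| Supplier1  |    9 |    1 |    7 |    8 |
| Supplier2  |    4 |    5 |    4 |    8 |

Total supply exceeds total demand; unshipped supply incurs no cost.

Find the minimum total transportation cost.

410

Optimal allocation:
  Supplier1 to X: 10 batches
  Supplier1 to Z: 10 batches
  Supplier2 to W: 10 batches
  Supplier2 to Y: 10 batches
  Supplier2 to Z: 30 batches
Total cost = 410.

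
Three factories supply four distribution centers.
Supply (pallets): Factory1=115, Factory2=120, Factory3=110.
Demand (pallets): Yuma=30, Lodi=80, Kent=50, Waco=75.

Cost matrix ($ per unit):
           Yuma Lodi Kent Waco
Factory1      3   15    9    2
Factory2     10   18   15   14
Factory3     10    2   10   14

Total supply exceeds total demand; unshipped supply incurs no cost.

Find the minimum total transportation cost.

940

An optimal shipping plan:
  Factory1→Yuma: 30 × $3 = $90
  Factory1→Kent: 10 × $9 = $90
  Factory1→Waco: 75 × $2 = $150
  Factory2→Kent: 10 × $15 = $150
  Factory3→Lodi: 80 × $2 = $160
  Factory3→Kent: 30 × $10 = $300
Total = 90 + 90 + 150 + 150 + 160 + 300 = $940.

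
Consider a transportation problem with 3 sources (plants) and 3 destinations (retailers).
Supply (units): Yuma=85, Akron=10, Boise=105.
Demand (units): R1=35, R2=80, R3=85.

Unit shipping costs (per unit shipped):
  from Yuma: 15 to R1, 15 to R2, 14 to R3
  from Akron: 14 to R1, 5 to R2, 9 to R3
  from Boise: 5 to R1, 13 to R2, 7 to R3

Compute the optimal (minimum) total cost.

Optimal allocation:
  Yuma to R2: 70 × 15 = 1050
  Yuma to R3: 15 × 14 = 210
  Akron to R2: 10 × 5 = 50
  Boise to R1: 35 × 5 = 175
  Boise to R3: 70 × 7 = 490
Total = 1050 + 210 + 50 + 175 + 490 = 1975.
(Supply check: Yuma ships 85; Akron ships 10; Boise ships 105.)

1975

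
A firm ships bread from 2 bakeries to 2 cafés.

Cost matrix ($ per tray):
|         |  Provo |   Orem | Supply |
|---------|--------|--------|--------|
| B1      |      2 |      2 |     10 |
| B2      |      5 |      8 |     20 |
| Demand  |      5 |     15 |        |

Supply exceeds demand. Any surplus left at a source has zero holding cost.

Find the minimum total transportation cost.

A cheapest plan:
  B1->Orem: 10 × $2 = $20
  B2->Provo: 5 × $5 = $25
  B2->Orem: 5 × $8 = $40
Total = 20 + 25 + 40 = $85.

85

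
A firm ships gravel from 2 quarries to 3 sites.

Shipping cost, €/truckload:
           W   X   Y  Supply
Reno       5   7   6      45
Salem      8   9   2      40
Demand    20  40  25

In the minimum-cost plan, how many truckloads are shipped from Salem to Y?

The minimum-cost plan:
  Reno to W: 20 × €5 = €100
  Reno to X: 25 × €7 = €175
  Salem to X: 15 × €9 = €135
  Salem to Y: 25 × €2 = €50
Total cost = €460.
So Salem→Y carries 25 truckloads.

25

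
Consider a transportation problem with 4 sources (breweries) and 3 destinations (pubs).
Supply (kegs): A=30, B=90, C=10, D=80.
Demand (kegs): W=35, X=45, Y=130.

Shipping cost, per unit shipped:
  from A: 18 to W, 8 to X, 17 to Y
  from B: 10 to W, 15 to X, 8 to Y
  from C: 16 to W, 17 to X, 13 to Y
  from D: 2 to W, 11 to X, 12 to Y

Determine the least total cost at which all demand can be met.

1685

One minimum-cost allocation:
  A->X: 30 × 8 = 240
  B->Y: 90 × 8 = 720
  C->Y: 10 × 13 = 130
  D->W: 35 × 2 = 70
  D->X: 15 × 11 = 165
  D->Y: 30 × 12 = 360
Total = 240 + 720 + 130 + 70 + 165 + 360 = 1685.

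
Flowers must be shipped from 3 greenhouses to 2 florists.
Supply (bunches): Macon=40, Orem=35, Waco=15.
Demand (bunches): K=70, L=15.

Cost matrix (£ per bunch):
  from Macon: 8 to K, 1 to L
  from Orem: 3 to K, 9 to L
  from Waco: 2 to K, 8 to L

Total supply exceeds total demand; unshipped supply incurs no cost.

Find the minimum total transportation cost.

Optimal allocation:
  Macon–K: 20 × £8 = £160
  Macon–L: 15 × £1 = £15
  Orem–K: 35 × £3 = £105
  Waco–K: 15 × £2 = £30
Total = 160 + 15 + 105 + 30 = £310.

310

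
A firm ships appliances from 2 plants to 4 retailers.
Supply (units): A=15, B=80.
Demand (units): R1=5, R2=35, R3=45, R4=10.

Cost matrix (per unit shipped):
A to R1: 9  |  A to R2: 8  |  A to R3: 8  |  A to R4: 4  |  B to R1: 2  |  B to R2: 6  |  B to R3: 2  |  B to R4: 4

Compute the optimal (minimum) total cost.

An optimal shipping plan:
  A–R2: 5 × 8 = 40
  A–R4: 10 × 4 = 40
  B–R1: 5 × 2 = 10
  B–R2: 30 × 6 = 180
  B–R3: 45 × 2 = 90
Total = 40 + 40 + 10 + 180 + 90 = 360.
(Supply check: A ships 15; B ships 80.)

360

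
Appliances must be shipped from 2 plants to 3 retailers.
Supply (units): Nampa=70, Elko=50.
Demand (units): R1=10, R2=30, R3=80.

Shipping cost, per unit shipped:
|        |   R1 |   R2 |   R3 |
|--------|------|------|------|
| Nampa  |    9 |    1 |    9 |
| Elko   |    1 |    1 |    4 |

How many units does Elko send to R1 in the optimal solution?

10

Optimal shipments:
  Nampa->R2: 30 units
  Nampa->R3: 40 units
  Elko->R1: 10 units
  Elko->R3: 40 units
Total cost = 560.
So Elko→R1 carries 10 units.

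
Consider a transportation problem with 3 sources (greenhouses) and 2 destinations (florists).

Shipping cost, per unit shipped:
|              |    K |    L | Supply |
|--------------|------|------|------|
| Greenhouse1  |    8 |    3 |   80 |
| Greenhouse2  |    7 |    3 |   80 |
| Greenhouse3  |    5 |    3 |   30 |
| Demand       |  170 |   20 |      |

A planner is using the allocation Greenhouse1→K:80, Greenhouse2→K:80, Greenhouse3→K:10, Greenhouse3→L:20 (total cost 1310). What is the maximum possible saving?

60

Current plan cost = 80·8 + 80·7 + 10·5 + 20·3 = 1310.
Optimal plan:
  Greenhouse1→K: 60 × 8 = 480
  Greenhouse1→L: 20 × 3 = 60
  Greenhouse2→K: 80 × 7 = 560
  Greenhouse3→K: 30 × 5 = 150
Optimal cost = 1250.
Saving = 1310 − 1250 = 60.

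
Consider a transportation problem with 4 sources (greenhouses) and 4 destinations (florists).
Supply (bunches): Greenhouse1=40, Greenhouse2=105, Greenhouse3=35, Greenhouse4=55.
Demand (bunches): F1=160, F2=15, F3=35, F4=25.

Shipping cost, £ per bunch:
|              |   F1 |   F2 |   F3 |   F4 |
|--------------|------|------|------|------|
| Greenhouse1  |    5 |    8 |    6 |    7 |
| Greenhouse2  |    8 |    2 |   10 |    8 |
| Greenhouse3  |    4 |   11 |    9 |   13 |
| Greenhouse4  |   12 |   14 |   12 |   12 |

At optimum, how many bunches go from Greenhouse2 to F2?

The minimum-cost plan:
  Greenhouse1→F1: 40 × £5 = £200
  Greenhouse2→F1: 65 × £8 = £520
  Greenhouse2→F2: 15 × £2 = £30
  Greenhouse2→F4: 25 × £8 = £200
  Greenhouse3→F1: 35 × £4 = £140
  Greenhouse4→F1: 20 × £12 = £240
  Greenhouse4→F3: 35 × £12 = £420
Total cost = £1750.
So Greenhouse2→F2 carries 15 bunches.

15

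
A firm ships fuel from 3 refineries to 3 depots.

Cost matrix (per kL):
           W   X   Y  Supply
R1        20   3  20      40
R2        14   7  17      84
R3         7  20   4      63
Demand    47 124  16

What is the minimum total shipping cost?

A cheapest plan:
  R1→X: 40 kL
  R2→X: 84 kL
  R3→W: 47 kL
  R3→Y: 16 kL
Total cost = 1101.

1101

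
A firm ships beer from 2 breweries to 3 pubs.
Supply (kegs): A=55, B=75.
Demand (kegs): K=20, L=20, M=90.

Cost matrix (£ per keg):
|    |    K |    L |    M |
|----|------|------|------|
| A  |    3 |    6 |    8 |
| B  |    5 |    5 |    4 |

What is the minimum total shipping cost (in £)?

600

A cheapest plan:
  A to K: 20 kegs
  A to L: 20 kegs
  A to M: 15 kegs
  B to M: 75 kegs
Total cost = £600.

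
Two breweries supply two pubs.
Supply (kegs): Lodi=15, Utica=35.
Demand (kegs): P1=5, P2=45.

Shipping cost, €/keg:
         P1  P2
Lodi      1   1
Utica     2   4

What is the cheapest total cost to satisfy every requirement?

One minimum-cost allocation:
  Lodi→P2: 15 × €1 = €15
  Utica→P1: 5 × €2 = €10
  Utica→P2: 30 × €4 = €120
Total = 15 + 10 + 120 = €145.

145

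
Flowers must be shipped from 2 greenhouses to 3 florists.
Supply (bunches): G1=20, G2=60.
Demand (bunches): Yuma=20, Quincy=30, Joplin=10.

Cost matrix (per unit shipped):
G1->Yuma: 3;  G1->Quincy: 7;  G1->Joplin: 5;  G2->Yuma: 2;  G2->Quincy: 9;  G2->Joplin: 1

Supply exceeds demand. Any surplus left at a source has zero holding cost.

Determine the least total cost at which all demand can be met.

A cheapest plan:
  G1→Quincy: 20 × 7 = 140
  G2→Yuma: 20 × 2 = 40
  G2→Quincy: 10 × 9 = 90
  G2→Joplin: 10 × 1 = 10
Total = 140 + 40 + 90 + 10 = 280.
(Supply check: G1 ships 20; G2 ships 40.)

280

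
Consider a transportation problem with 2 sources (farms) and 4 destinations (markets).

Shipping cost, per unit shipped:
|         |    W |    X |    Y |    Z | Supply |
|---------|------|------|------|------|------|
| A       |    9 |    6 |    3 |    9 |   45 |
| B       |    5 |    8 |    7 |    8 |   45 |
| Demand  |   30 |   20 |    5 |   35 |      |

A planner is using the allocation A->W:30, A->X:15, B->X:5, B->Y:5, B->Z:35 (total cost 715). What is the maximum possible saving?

Current plan cost = 30·9 + 15·6 + 5·8 + 5·7 + 35·8 = 715.
Optimal plan:
  A–X: 20 × 6 = 120
  A–Y: 5 × 3 = 15
  A–Z: 20 × 9 = 180
  B–W: 30 × 5 = 150
  B–Z: 15 × 8 = 120
Optimal cost = 585.
Saving = 715 − 585 = 130.

130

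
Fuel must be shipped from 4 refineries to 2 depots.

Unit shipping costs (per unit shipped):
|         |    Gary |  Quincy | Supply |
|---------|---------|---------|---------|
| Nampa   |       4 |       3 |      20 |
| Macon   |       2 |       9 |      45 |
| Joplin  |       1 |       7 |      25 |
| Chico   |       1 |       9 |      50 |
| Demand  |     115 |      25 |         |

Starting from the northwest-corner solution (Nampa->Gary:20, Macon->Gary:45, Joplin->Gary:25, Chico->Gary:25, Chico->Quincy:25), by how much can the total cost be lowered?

190

Current plan cost = 20·4 + 45·2 + 25·1 + 25·1 + 25·9 = 445.
Optimal plan:
  Nampa–Quincy: 20 × 3 = 60
  Macon–Gary: 45 × 2 = 90
  Joplin–Gary: 20 × 1 = 20
  Joplin–Quincy: 5 × 7 = 35
  Chico–Gary: 50 × 1 = 50
Optimal cost = 255.
Saving = 445 − 255 = 190.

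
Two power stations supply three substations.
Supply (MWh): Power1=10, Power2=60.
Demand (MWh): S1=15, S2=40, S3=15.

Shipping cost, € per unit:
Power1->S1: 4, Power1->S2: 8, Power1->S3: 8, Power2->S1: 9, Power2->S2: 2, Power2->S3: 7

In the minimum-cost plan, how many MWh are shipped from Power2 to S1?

The minimum-cost plan:
  Power1–S1: 10 × €4 = €40
  Power2–S1: 5 × €9 = €45
  Power2–S2: 40 × €2 = €80
  Power2–S3: 15 × €7 = €105
Total cost = €270.
So Power2→S1 carries 5 MWh.

5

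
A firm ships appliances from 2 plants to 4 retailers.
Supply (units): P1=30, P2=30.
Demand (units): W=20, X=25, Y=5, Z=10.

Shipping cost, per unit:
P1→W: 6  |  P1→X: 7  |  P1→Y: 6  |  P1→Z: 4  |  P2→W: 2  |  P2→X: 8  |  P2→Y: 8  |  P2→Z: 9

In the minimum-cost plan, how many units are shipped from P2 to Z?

The minimum-cost plan:
  P1–X: 15 units
  P1–Y: 5 units
  P1–Z: 10 units
  P2–W: 20 units
  P2–X: 10 units
Total cost = 295.
The route P2→Z is not used.

0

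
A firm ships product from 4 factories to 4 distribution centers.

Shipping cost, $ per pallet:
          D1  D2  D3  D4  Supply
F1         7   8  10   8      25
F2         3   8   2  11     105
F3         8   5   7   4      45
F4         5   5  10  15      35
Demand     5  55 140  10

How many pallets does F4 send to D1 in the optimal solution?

0

The minimum-cost plan:
  F1->D1: 5 × $7 = $35
  F1->D2: 20 × $8 = $160
  F2->D3: 105 × $2 = $210
  F3->D3: 35 × $7 = $245
  F3->D4: 10 × $4 = $40
  F4->D2: 35 × $5 = $175
Total cost = $865.
The route F4→D1 is not used.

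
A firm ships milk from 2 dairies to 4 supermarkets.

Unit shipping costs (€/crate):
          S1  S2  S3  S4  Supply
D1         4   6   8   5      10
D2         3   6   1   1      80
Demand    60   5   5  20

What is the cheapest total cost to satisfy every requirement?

An optimal shipping plan:
  D1→S1: 5 × €4 = €20
  D1→S2: 5 × €6 = €30
  D2→S1: 55 × €3 = €165
  D2→S3: 5 × €1 = €5
  D2→S4: 20 × €1 = €20
Total = 20 + 30 + 165 + 5 + 20 = €240.

240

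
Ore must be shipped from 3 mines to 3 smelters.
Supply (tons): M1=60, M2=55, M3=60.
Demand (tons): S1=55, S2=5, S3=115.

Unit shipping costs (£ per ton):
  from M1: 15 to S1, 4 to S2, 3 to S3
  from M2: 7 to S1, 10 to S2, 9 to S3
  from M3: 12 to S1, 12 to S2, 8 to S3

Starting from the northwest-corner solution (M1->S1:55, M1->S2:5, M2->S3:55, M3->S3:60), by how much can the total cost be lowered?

770

Current plan cost = 55·15 + 5·4 + 55·9 + 60·8 = £1820.
Optimal plan:
  M1 to S2: 5 tons
  M1 to S3: 55 tons
  M2 to S1: 55 tons
  M3 to S3: 60 tons
Optimal cost = £1050.
Saving = 1820 − 1050 = £770.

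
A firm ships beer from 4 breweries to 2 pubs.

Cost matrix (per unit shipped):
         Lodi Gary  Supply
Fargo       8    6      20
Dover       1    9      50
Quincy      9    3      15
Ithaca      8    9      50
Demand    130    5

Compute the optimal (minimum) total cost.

715

Optimal allocation:
  Fargo to Lodi: 20 × 8 = 160
  Dover to Lodi: 50 × 1 = 50
  Quincy to Lodi: 10 × 9 = 90
  Quincy to Gary: 5 × 3 = 15
  Ithaca to Lodi: 50 × 8 = 400
Total = 160 + 50 + 90 + 15 + 400 = 715.
(Supply check: Fargo ships 20; Dover ships 50; Quincy ships 15; Ithaca ships 50.)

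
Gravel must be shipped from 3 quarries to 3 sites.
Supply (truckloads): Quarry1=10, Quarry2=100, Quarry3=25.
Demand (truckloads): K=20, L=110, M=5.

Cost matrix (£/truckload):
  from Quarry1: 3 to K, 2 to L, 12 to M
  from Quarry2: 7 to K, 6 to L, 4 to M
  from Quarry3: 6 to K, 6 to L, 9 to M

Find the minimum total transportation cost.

760

One minimum-cost allocation:
  Quarry1->L: 10 × £2 = £20
  Quarry2->L: 95 × £6 = £570
  Quarry2->M: 5 × £4 = £20
  Quarry3->K: 20 × £6 = £120
  Quarry3->L: 5 × £6 = £30
Total = 20 + 570 + 20 + 120 + 30 = £760.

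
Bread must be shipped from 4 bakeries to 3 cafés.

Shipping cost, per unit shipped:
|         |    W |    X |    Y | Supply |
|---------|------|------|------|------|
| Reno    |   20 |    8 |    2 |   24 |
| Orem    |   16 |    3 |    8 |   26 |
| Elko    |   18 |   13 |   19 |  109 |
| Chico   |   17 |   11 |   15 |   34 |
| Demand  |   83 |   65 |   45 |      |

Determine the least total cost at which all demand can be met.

2416

An optimal shipping plan:
  Reno–Y: 24 trays
  Orem–X: 26 trays
  Elko–W: 83 trays
  Elko–X: 26 trays
  Chico–X: 13 trays
  Chico–Y: 21 trays
Total cost = 2416.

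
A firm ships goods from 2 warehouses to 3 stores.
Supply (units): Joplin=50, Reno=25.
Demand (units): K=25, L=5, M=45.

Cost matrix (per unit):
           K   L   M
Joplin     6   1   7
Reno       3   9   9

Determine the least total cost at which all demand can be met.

Optimal allocation:
  Joplin–L: 5 × 1 = 5
  Joplin–M: 45 × 7 = 315
  Reno–K: 25 × 3 = 75
Total = 5 + 315 + 75 = 395.
(Supply check: Joplin ships 50; Reno ships 25.)

395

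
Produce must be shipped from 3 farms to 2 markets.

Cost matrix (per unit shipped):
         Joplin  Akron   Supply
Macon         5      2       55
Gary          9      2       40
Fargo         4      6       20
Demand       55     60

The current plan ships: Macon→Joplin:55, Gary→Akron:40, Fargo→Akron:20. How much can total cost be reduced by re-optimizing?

Current plan cost = 55·5 + 40·2 + 20·6 = 475.
Optimal plan:
  Macon to Joplin: 35 × 5 = 175
  Macon to Akron: 20 × 2 = 40
  Gary to Akron: 40 × 2 = 80
  Fargo to Joplin: 20 × 4 = 80
Optimal cost = 375.
Saving = 475 − 375 = 100.

100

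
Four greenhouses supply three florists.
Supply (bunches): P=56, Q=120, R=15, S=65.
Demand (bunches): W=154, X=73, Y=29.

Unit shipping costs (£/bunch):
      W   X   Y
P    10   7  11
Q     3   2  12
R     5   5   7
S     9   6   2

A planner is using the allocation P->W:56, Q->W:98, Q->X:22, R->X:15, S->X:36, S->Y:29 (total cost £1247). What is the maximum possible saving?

89

Current plan cost = 56·10 + 98·3 + 22·2 + 15·5 + 36·6 + 29·2 = £1247.
Optimal plan:
  P–X: 56 × £7 = £392
  Q–W: 120 × £3 = £360
  R–W: 15 × £5 = £75
  S–W: 19 × £9 = £171
  S–X: 17 × £6 = £102
  S–Y: 29 × £2 = £58
Optimal cost = £1158.
Saving = 1247 − 1158 = £89.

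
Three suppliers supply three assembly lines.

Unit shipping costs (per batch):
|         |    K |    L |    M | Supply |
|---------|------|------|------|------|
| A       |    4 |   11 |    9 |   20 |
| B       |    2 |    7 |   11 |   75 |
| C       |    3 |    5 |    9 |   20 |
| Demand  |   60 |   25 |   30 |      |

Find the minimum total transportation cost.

545

One minimum-cost allocation:
  A–M: 20 × 9 = 180
  B–K: 60 × 2 = 120
  B–L: 5 × 7 = 35
  B–M: 10 × 11 = 110
  C–L: 20 × 5 = 100
Total = 180 + 120 + 35 + 110 + 100 = 545.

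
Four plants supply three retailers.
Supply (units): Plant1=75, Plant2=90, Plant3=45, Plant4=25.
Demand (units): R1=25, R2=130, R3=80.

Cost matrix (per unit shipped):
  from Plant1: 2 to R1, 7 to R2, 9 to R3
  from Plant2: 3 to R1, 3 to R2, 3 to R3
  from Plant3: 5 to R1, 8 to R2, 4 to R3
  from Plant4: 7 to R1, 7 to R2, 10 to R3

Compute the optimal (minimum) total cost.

1025

One minimum-cost allocation:
  Plant1–R1: 25 units
  Plant1–R2: 50 units
  Plant2–R2: 55 units
  Plant2–R3: 35 units
  Plant3–R3: 45 units
  Plant4–R2: 25 units
Total cost = 1025.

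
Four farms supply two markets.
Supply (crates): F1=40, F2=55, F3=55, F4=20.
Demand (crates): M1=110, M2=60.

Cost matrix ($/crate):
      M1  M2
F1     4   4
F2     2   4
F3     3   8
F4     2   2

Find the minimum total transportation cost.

475

One minimum-cost allocation:
  F1–M2: 40 crates
  F2–M1: 55 crates
  F3–M1: 55 crates
  F4–M2: 20 crates
Total cost = $475.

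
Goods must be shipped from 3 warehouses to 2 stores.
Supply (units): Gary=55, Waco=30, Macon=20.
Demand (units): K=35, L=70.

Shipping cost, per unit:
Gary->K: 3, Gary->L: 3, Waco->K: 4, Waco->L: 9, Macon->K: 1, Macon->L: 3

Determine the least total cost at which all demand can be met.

Optimal allocation:
  Gary–L: 55 × 3 = 165
  Waco–K: 30 × 4 = 120
  Macon–K: 5 × 1 = 5
  Macon–L: 15 × 3 = 45
Total = 165 + 120 + 5 + 45 = 335.
(Supply check: Gary ships 55; Waco ships 30; Macon ships 20.)

335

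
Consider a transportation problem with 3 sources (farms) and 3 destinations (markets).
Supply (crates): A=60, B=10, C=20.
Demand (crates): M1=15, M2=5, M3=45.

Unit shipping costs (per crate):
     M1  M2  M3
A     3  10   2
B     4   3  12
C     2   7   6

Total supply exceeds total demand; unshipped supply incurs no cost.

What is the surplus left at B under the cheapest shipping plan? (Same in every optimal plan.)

Minimum-cost shipments:
  A–M3: 45 × 2 = 90
  B–M2: 5 × 3 = 15
  C–M1: 15 × 2 = 30
Total cost = 135.
B ships 5 of its 10, leaving 5.

5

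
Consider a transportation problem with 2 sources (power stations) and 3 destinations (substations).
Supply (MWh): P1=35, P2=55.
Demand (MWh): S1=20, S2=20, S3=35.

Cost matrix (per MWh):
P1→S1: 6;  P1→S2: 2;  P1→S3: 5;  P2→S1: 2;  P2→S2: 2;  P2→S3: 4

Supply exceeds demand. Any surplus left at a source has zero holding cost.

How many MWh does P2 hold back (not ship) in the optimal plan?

0

An optimal plan:
  P1→S2: 20 × 2 = 40
  P2→S1: 20 × 2 = 40
  P2→S3: 35 × 4 = 140
Total cost = 220.
P2 ships 55 of its 55, leaving 0.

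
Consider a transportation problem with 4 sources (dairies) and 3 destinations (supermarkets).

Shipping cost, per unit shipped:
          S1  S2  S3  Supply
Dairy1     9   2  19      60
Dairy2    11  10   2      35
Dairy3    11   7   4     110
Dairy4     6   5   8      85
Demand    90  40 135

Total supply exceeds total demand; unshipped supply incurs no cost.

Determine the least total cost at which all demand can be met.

1105

Optimal allocation:
  Dairy1→S1: 5 × 9 = 45
  Dairy1→S2: 40 × 2 = 80
  Dairy2→S3: 35 × 2 = 70
  Dairy3→S3: 100 × 4 = 400
  Dairy4→S1: 85 × 6 = 510
Total = 45 + 80 + 70 + 400 + 510 = 1105.
(Supply check: Dairy1 ships 45; Dairy2 ships 35; Dairy3 ships 100; Dairy4 ships 85.)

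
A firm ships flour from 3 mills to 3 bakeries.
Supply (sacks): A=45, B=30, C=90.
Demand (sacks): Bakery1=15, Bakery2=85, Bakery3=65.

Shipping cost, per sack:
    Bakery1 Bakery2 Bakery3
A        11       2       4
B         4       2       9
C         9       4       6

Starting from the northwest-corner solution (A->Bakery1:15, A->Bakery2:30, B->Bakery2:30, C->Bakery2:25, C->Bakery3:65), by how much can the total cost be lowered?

Current plan cost = 15·11 + 30·2 + 30·2 + 25·4 + 65·6 = 775.
Optimal plan:
  A→Bakery3: 45 × 4 = 180
  B→Bakery1: 15 × 4 = 60
  B→Bakery2: 15 × 2 = 30
  C→Bakery2: 70 × 4 = 280
  C→Bakery3: 20 × 6 = 120
Optimal cost = 670.
Saving = 775 − 670 = 105.

105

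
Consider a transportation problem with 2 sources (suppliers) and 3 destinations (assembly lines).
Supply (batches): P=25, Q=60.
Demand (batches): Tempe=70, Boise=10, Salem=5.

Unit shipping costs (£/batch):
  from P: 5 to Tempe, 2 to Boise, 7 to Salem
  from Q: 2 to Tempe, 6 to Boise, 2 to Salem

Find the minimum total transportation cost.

Optimal allocation:
  P->Tempe: 15 batches
  P->Boise: 10 batches
  Q->Tempe: 55 batches
  Q->Salem: 5 batches
Total cost = £215.
(Supply check: P ships 25; Q ships 60.)

215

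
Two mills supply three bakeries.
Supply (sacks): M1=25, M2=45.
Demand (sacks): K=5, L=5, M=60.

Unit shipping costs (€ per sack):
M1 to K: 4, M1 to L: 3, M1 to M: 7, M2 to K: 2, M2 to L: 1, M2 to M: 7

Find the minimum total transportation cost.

One minimum-cost allocation:
  M1->M: 25 × €7 = €175
  M2->K: 5 × €2 = €10
  M2->L: 5 × €1 = €5
  M2->M: 35 × €7 = €245
Total = 175 + 10 + 5 + 245 = €435.

435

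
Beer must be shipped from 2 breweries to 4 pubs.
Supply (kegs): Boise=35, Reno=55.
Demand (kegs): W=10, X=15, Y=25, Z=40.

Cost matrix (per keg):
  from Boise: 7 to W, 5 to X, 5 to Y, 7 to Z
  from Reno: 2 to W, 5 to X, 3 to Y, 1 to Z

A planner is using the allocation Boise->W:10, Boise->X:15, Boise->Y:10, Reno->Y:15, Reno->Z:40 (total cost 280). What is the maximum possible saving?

30

Current plan cost = 10·7 + 15·5 + 10·5 + 15·3 + 40·1 = 280.
Optimal plan:
  Boise->X: 15 kegs
  Boise->Y: 20 kegs
  Reno->W: 10 kegs
  Reno->Y: 5 kegs
  Reno->Z: 40 kegs
Optimal cost = 250.
Saving = 280 − 250 = 30.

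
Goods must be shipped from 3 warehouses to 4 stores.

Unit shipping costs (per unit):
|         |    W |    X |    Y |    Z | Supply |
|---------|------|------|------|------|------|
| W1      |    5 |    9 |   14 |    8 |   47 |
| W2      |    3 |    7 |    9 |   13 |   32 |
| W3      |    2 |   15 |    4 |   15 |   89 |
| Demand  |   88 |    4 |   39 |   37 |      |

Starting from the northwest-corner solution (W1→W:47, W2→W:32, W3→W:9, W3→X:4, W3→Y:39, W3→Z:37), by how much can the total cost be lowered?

Current plan cost = 47·5 + 32·3 + 9·2 + 4·15 + 39·4 + 37·15 = 1120.
Optimal plan:
  W1→W: 6 × 5 = 30
  W1→X: 4 × 9 = 36
  W1→Z: 37 × 8 = 296
  W2→W: 32 × 3 = 96
  W3→W: 50 × 2 = 100
  W3→Y: 39 × 4 = 156
Optimal cost = 714.
Saving = 1120 − 714 = 406.

406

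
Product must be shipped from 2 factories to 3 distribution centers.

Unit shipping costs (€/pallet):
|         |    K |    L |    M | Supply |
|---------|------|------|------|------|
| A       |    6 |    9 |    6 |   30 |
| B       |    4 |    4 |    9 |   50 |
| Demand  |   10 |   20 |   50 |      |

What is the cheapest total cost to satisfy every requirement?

480

A cheapest plan:
  A→M: 30 × €6 = €180
  B→K: 10 × €4 = €40
  B→L: 20 × €4 = €80
  B→M: 20 × €9 = €180
Total = 180 + 40 + 80 + 180 = €480.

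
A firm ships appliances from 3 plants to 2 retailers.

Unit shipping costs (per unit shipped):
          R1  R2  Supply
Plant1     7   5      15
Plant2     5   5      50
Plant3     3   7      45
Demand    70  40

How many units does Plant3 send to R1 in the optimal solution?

The minimum-cost plan:
  Plant1–R2: 15 × 5 = 75
  Plant2–R1: 25 × 5 = 125
  Plant2–R2: 25 × 5 = 125
  Plant3–R1: 45 × 3 = 135
Total cost = 460.
So Plant3→R1 carries 45 units.

45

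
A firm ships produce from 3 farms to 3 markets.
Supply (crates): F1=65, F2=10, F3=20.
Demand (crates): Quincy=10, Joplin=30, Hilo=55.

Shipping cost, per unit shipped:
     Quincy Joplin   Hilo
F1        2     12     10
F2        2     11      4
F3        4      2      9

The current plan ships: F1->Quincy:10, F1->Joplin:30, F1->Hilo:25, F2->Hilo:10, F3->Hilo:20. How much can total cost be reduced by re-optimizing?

Current plan cost = 10·2 + 30·12 + 25·10 + 10·4 + 20·9 = 850.
Optimal plan:
  F1–Quincy: 10 × 2 = 20
  F1–Joplin: 10 × 12 = 120
  F1–Hilo: 45 × 10 = 450
  F2–Hilo: 10 × 4 = 40
  F3–Joplin: 20 × 2 = 40
Optimal cost = 670.
Saving = 850 − 670 = 180.

180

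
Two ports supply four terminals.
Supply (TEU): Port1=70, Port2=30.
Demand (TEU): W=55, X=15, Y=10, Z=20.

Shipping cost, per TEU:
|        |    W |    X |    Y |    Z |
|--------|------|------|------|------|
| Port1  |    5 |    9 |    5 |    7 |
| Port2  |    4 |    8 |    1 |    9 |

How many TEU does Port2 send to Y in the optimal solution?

10

Solving gives:
  Port1->W: 35 × 5 = 175
  Port1->X: 15 × 9 = 135
  Port1->Z: 20 × 7 = 140
  Port2->W: 20 × 4 = 80
  Port2->Y: 10 × 1 = 10
Total cost = 540.
So Port2→Y carries 10 TEU.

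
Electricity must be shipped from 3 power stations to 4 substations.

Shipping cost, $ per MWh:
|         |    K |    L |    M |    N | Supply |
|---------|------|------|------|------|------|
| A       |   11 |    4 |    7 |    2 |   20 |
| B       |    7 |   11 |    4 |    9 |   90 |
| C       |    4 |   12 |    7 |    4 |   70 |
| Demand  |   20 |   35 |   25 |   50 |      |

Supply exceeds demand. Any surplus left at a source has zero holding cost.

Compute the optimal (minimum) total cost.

One minimum-cost allocation:
  A->L: 20 × $4 = $80
  B->L: 15 × $11 = $165
  B->M: 25 × $4 = $100
  C->K: 20 × $4 = $80
  C->N: 50 × $4 = $200
Total = 80 + 165 + 100 + 80 + 200 = $625.

625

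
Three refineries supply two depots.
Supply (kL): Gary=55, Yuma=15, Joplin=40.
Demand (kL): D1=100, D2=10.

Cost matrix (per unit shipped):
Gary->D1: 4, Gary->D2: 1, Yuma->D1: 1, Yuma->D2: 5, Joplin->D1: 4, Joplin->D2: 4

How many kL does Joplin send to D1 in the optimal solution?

40

Optimal shipments:
  Gary→D1: 45 × 4 = 180
  Gary→D2: 10 × 1 = 10
  Yuma→D1: 15 × 1 = 15
  Joplin→D1: 40 × 4 = 160
Total cost = 365.
So Joplin→D1 carries 40 kL.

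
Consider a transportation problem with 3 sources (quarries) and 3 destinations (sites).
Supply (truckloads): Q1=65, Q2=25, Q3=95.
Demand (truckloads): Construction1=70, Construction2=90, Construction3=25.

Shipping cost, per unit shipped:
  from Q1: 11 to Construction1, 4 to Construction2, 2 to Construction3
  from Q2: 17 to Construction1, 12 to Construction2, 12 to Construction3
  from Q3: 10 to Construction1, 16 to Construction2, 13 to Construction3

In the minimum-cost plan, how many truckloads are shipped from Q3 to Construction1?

70

Solving gives:
  Q1->Construction2: 65 truckloads
  Q2->Construction2: 25 truckloads
  Q3->Construction1: 70 truckloads
  Q3->Construction3: 25 truckloads
Total cost = 1585.
So Q3→Construction1 carries 70 truckloads.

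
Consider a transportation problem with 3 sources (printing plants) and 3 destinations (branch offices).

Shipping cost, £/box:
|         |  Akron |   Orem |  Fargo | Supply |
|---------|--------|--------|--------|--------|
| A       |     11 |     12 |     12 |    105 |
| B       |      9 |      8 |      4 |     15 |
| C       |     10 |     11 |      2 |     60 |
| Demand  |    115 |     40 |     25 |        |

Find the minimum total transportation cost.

A cheapest plan:
  A->Akron: 80 boxes
  A->Orem: 25 boxes
  B->Orem: 15 boxes
  C->Akron: 35 boxes
  C->Fargo: 25 boxes
Total cost = £1700.
(Supply check: A ships 105; B ships 15; C ships 60.)

1700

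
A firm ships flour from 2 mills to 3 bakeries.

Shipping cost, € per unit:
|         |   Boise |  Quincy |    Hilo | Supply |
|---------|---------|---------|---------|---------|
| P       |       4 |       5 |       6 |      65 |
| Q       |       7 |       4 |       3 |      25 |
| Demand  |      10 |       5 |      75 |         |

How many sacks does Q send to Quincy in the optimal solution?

0

The minimum-cost plan:
  P->Boise: 10 sacks
  P->Quincy: 5 sacks
  P->Hilo: 50 sacks
  Q->Hilo: 25 sacks
Total cost = €440.
The route Q→Quincy is not used.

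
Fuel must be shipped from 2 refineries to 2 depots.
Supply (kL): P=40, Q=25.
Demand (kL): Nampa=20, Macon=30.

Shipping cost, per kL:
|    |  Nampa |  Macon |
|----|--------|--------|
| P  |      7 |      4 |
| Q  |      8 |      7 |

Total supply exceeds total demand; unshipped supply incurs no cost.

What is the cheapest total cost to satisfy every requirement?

An optimal shipping plan:
  P to Nampa: 10 × 7 = 70
  P to Macon: 30 × 4 = 120
  Q to Nampa: 10 × 8 = 80
Total = 70 + 120 + 80 = 270.

270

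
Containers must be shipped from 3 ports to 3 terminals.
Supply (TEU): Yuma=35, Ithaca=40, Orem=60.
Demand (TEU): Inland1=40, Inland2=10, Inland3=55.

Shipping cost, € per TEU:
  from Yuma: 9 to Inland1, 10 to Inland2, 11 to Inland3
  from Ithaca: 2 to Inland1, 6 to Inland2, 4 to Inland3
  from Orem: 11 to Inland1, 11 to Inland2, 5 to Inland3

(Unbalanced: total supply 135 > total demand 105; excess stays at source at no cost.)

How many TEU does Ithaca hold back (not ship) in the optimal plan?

An optimal plan:
  Yuma–Inland2: 10 × €10 = €100
  Ithaca–Inland1: 40 × €2 = €80
  Orem–Inland3: 55 × €5 = €275
Total cost = €455.
Ithaca ships 40 of its 40, leaving 0.

0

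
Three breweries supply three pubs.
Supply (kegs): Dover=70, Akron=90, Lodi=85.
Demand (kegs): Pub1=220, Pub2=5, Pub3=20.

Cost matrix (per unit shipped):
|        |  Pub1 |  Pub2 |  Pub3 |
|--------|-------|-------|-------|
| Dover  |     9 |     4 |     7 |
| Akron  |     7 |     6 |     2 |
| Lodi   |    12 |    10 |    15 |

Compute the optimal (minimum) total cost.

2155

Optimal allocation:
  Dover→Pub1: 65 kegs
  Dover→Pub2: 5 kegs
  Akron→Pub1: 70 kegs
  Akron→Pub3: 20 kegs
  Lodi→Pub1: 85 kegs
Total cost = 2155.
(Supply check: Dover ships 70; Akron ships 90; Lodi ships 85.)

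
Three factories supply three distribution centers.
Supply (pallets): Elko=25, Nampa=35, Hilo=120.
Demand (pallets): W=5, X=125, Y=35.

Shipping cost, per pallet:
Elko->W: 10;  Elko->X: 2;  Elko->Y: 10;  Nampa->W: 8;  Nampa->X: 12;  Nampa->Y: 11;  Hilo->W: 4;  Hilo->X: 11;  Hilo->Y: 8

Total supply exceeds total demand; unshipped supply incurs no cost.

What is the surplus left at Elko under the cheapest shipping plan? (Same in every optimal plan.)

0

Minimum-cost shipments:
  Elko->X: 25 × 2 = 50
  Nampa->X: 20 × 12 = 240
  Hilo->W: 5 × 4 = 20
  Hilo->X: 80 × 11 = 880
  Hilo->Y: 35 × 8 = 280
Total cost = 1470.
Elko ships 25 of its 25, leaving 0.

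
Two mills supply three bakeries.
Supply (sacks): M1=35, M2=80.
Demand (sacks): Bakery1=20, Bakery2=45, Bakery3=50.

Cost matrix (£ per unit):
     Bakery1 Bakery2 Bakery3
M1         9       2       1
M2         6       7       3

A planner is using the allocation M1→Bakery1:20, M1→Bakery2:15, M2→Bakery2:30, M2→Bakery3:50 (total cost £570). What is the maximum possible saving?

160

Current plan cost = 20·9 + 15·2 + 30·7 + 50·3 = £570.
Optimal plan:
  M1→Bakery2: 35 × £2 = £70
  M2→Bakery1: 20 × £6 = £120
  M2→Bakery2: 10 × £7 = £70
  M2→Bakery3: 50 × £3 = £150
Optimal cost = £410.
Saving = 570 − 410 = £160.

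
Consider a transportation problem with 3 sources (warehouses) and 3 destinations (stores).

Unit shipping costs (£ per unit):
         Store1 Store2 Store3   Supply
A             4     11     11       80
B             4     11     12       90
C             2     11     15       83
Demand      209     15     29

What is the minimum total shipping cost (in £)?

1154

A cheapest plan:
  A–Store1: 36 units
  A–Store2: 15 units
  A–Store3: 29 units
  B–Store1: 90 units
  C–Store1: 83 units
Total cost = £1154.
(Supply check: A ships 80; B ships 90; C ships 83.)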